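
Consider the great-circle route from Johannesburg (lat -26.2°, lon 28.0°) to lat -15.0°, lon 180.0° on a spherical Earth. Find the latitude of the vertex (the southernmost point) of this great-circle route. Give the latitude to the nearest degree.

The great circle lies in the plane with unit normal n̂ = (p₁ × p₂)/|p₁ × p₂|.
Here n̂_z ≈ +0.536; the vertex latitude is φ_max = arccos|n̂_z| ≈ 57.6°.

≈ -58°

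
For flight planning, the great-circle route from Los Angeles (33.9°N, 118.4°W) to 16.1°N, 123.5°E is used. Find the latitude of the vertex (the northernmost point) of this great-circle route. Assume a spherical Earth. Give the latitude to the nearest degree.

The great circle lies in the plane with unit normal n̂ = (p₁ × p₂)/|p₁ × p₂|.
Here n̂_z ≈ -0.721; the vertex latitude is φ_max = arccos|n̂_z| ≈ 43.8°.
Check via Clairaut: cos φ_max = |cos φ₁| · sin C = cos(33.9°)·sin(60.3°) ≈ 0.721, again giving ≈ 43.8°.

≈ 44°N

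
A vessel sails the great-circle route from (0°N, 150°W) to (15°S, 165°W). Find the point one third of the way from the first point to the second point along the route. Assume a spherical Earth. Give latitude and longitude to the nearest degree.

≈ (5°S, 155°W)

Write both endpoints as unit vectors p₁, p₂ with components (cos φ cos λ, cos φ sin λ, sin φ).
The central angle between the endpoints is δ = arccos(p₁·p₂) ≈ 0.368 rad (21.1°).
Interpolate at f = 1/3 with slerp weights a = sin((1−f)δ)/sin δ ≈ 0.675, b = sin(fδ)/sin δ ≈ 0.340.
p = a·p₁ + b·p₂ ≈ (-0.902, -0.423, -0.088); φ = arcsin(p_z) ≈ -5.05°, λ = atan2(p_y, p_x) ≈ -154.90°.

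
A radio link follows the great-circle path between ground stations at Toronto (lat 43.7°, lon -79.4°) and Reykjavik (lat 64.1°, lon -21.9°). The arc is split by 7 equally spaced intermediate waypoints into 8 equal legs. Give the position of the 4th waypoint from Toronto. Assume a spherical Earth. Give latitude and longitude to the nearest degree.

≈ lat 57°, lon -58°

Write both endpoints as unit vectors p₁, p₂ with components (cos φ cos λ, cos φ sin λ, sin φ).
The central angle between the endpoints is δ = arccos(p₁·p₂) ≈ 0.658 rad (37.7°).
Interpolate at f = 4/8 with slerp weights a = sin((1−f)δ)/sin δ ≈ 0.528, b = sin(fδ)/sin δ ≈ 0.528.
p = a·p₁ + b·p₂ ≈ (0.284, -0.462, 0.840); φ = arcsin(p_z) ≈ 57.17°, λ = atan2(p_y, p_x) ≈ -58.36°.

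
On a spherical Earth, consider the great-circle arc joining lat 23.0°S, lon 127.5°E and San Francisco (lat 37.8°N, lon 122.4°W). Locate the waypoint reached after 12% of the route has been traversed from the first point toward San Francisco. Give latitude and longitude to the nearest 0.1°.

≈ lat 15.0°S, lon 140.1°E

The haversine formula gives a central angle δ ≈ 2.082 rad (119.3°) between the endpoints.
Interpolate at f = 0.12 with slerp weights a = sin((1−f)δ)/sin δ ≈ 1.108, b = sin(fδ)/sin δ ≈ 0.284.
p = a·p₁ + b·p₂ ≈ (-0.741, 0.620, -0.259); φ = arcsin(p_z) ≈ -15.01°, λ = atan2(p_y, p_x) ≈ 140.08°.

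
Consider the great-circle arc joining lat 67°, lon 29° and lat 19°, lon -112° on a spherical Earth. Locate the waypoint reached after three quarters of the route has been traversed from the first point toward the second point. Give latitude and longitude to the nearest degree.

≈ lat 40°, lon -105°

Write both endpoints as unit vectors p₁, p₂ with components (cos φ cos λ, cos φ sin λ, sin φ).
The central angle between the endpoints is δ = arccos(p₁·p₂) ≈ 1.558 rad (89.3°).
Interpolate at f = 3/4 with slerp weights a = sin((1−f)δ)/sin δ ≈ 0.380, b = sin(fδ)/sin δ ≈ 0.920.
p = a·p₁ + b·p₂ ≈ (-0.196, -0.735, 0.649); φ = arcsin(p_z) ≈ 40.48°, λ = atan2(p_y, p_x) ≈ -104.95°.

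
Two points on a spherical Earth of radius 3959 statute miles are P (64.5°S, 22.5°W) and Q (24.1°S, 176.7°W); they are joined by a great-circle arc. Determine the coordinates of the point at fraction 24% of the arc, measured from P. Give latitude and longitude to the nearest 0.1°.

Convert each endpoint to a unit vector on the sphere (x = cos φ cos λ, y = cos φ sin λ, z = sin φ).
The central angle between the endpoints is δ = arccos(p₁·p₂) ≈ 1.556 rad (89.2°).
Interpolate at f = 0.24 with slerp weights a = sin((1−f)δ)/sin δ ≈ 0.926, b = sin(fδ)/sin δ ≈ 0.365.
p = a·p₁ + b·p₂ ≈ (0.036, -0.172, -0.985); φ = arcsin(p_z) ≈ -79.90°, λ = atan2(p_y, p_x) ≈ -78.26°.

≈ (79.9°S, 78.3°W)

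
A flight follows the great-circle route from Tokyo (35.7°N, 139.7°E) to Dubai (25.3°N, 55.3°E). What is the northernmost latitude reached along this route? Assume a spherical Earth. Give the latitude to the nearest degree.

The great circle lies in the plane with unit normal n̂ = (p₁ × p₂)/|p₁ × p₂|.
Here n̂_z ≈ -0.772; the vertex latitude is φ_max = arccos|n̂_z| ≈ 39.5°.

≈ 40°N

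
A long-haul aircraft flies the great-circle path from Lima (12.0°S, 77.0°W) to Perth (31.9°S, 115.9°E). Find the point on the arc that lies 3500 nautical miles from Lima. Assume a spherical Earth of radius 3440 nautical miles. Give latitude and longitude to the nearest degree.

Write both endpoints as unit vectors p₁, p₂ with components (cos φ cos λ, cos φ sin λ, sin φ).
The central angle between the endpoints is δ = arccos(p₁·p₂) ≈ 2.346 rad (134.4°). The total great-circle distance is δ·R ≈ 2.346 × 3440 ≈ 8069 nmi, so the target fraction is f = 3500/8069 ≈ 0.434.
Interpolate at f ≈ 0.434 with slerp weights a = sin((1−f)δ)/sin δ ≈ 1.359, b = sin(fδ)/sin δ ≈ 1.191.
p = a·p₁ + b·p₂ ≈ (-0.143, -0.385, -0.912); φ = arcsin(p_z) ≈ -65.73°, λ = atan2(p_y, p_x) ≈ -110.30°.

≈ 66°S, 110°W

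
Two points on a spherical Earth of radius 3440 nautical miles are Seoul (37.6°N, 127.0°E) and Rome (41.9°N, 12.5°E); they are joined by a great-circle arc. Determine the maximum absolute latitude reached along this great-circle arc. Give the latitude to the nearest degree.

The great circle lies in the plane with unit normal n̂ = (p₁ × p₂)/|p₁ × p₂|.
Here n̂_z ≈ -0.544; the vertex latitude is φ_max = arccos|n̂_z| ≈ 57.1°.
Check via Clairaut: cos φ_max = |cos φ₁| · sin C = cos(37.6°)·sin(43.4°) ≈ 0.544, again giving ≈ 57.1°.

≈ 57°N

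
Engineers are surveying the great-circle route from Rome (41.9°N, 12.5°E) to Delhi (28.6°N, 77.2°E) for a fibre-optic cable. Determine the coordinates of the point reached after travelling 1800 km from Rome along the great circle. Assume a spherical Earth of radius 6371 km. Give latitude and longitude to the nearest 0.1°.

Write both endpoints as unit vectors p₁, p₂ with components (cos φ cos λ, cos φ sin λ, sin φ).
The central angle between the endpoints is δ = arccos(p₁·p₂) ≈ 0.929 rad (53.2°). The total great-circle distance is δ·R ≈ 0.929 × 6371 ≈ 5916 km, so the target fraction is f = 1800/5916 ≈ 0.304.
Interpolate at f ≈ 0.304 with slerp weights a = sin((1−f)δ)/sin δ ≈ 0.752, b = sin(fδ)/sin δ ≈ 0.348.
p = a·p₁ + b·p₂ ≈ (0.614, 0.419, 0.669); φ = arcsin(p_z) ≈ 41.97°, λ = atan2(p_y, p_x) ≈ 34.32°.

≈ 42.0°N, 34.3°E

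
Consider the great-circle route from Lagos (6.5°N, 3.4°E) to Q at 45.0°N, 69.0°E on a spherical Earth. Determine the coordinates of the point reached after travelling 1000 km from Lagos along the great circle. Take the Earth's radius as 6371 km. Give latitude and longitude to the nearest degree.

≈ 13°N, 10°E

Convert each endpoint to a unit vector on the sphere (x = cos φ cos λ, y = cos φ sin λ, z = sin φ).
The central angle between the endpoints is δ = arccos(p₁·p₂) ≈ 1.191 rad (68.3°). The total great-circle distance is δ·R ≈ 1.191 × 6371 ≈ 7591 km, so the target fraction is f = 1000/7591 ≈ 0.132.
Interpolate at f ≈ 0.132 with slerp weights a = sin((1−f)δ)/sin δ ≈ 0.925, b = sin(fδ)/sin δ ≈ 0.168.
p = a·p₁ + b·p₂ ≈ (0.960, 0.166, 0.224); φ = arcsin(p_z) ≈ 12.93°, λ = atan2(p_y, p_x) ≈ 9.78°.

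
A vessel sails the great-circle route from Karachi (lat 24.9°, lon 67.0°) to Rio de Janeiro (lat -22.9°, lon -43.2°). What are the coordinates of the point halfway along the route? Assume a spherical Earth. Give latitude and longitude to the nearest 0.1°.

≈ lat 1.7°, lon 11.3°

Convert each endpoint to a unit vector on the sphere (x = cos φ cos λ, y = cos φ sin λ, z = sin φ).
The central angle between the endpoints is δ = arccos(p₁·p₂) ≈ 2.040 rad (116.9°).
Interpolate at f = 1/2 with slerp weights a = sin((1−f)δ)/sin δ ≈ 0.956, b = sin(fδ)/sin δ ≈ 0.956.
p = a·p₁ + b·p₂ ≈ (0.980, 0.195, 0.030); φ = arcsin(p_z) ≈ 1.75°, λ = atan2(p_y, p_x) ≈ 11.26°.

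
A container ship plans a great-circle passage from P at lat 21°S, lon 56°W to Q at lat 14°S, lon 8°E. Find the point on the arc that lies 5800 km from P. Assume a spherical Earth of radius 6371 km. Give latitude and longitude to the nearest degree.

The haversine formula gives a central angle δ ≈ 1.066 rad (61.1°) between the endpoints. The total great-circle distance is δ·R ≈ 1.066 × 6371 ≈ 6790 km, so the target fraction is f = 5800/6790 ≈ 0.854.
Interpolate at f ≈ 0.854 with slerp weights a = sin((1−f)δ)/sin δ ≈ 0.177, b = sin(fδ)/sin δ ≈ 0.902.
p = a·p₁ + b·p₂ ≈ (0.959, -0.015, -0.282); φ = arcsin(p_z) ≈ -16.36°, λ = atan2(p_y, p_x) ≈ -0.90°.

≈ lat 16°S, lon 1°W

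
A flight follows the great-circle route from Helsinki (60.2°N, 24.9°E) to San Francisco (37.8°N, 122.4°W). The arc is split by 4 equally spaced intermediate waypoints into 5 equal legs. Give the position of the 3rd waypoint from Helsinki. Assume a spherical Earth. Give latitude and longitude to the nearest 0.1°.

Convert each endpoint to a unit vector on the sphere (x = cos φ cos λ, y = cos φ sin λ, z = sin φ).
The central angle between the endpoints is δ = arccos(p₁·p₂) ≈ 1.368 rad (78.4°).
Interpolate at f = 3/5 with slerp weights a = sin((1−f)δ)/sin δ ≈ 0.531, b = sin(fδ)/sin δ ≈ 0.747.
p = a·p₁ + b·p₂ ≈ (-0.077, -0.387, 0.919); φ = arcsin(p_z) ≈ 66.75°, λ = atan2(p_y, p_x) ≈ -101.22°.

≈ (66.7°N, 101.2°W)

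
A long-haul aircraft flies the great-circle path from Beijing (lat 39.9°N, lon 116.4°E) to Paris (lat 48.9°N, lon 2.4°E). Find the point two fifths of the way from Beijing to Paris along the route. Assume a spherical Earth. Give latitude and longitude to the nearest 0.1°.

Convert each endpoint to a unit vector on the sphere (x = cos φ cos λ, y = cos φ sin λ, z = sin φ).
The central angle between the endpoints is δ = arccos(p₁·p₂) ≈ 1.289 rad (73.8°).
Interpolate at f = 2/5 with slerp weights a = sin((1−f)δ)/sin δ ≈ 0.727, b = sin(fδ)/sin δ ≈ 0.513.
p = a·p₁ + b·p₂ ≈ (0.089, 0.514, 0.853); φ = arcsin(p_z) ≈ 58.57°, λ = atan2(p_y, p_x) ≈ 80.17°.

≈ lat 58.6°N, lon 80.2°E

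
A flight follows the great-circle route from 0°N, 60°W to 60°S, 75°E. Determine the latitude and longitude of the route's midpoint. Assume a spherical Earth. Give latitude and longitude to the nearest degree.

≈ 50°S, 31°W

Convert each endpoint to a unit vector on the sphere (x = cos φ cos λ, y = cos φ sin λ, z = sin φ).
The central angle between the endpoints is δ = arccos(p₁·p₂) ≈ 1.932 rad (110.7°).
Interpolate at f = 1/2 with slerp weights a = sin((1−f)δ)/sin δ ≈ 0.879, b = sin(fδ)/sin δ ≈ 0.879.
p = a·p₁ + b·p₂ ≈ (0.554, -0.337, -0.762); φ = arcsin(p_z) ≈ -49.61°, λ = atan2(p_y, p_x) ≈ -31.32°.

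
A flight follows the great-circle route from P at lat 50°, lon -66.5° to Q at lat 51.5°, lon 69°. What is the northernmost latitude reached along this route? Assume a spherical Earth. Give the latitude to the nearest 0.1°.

The great circle lies in the plane with unit normal n̂ = (p₁ × p₂)/|p₁ × p₂|.
Here n̂_z ≈ +0.295; the vertex latitude is φ_max = arccos|n̂_z| ≈ 72.8°.
Check via Clairaut: cos φ_max = |cos φ₁| · sin C = cos(50.0°)·sin(27.4°) ≈ 0.295, again giving ≈ 72.8°.

≈ 72.8°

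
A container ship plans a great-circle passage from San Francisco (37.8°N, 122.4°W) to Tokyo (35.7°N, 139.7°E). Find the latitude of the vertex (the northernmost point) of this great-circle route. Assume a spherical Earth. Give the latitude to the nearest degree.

≈ 49°N

The great circle lies in the plane with unit normal n̂ = (p₁ × p₂)/|p₁ × p₂|.
Here n̂_z ≈ -0.660; the vertex latitude is φ_max = arccos|n̂_z| ≈ 48.7°.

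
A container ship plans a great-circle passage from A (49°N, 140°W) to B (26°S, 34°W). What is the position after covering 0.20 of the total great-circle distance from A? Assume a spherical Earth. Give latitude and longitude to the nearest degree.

The haversine formula gives a central angle δ ≈ 2.087 rad (119.6°) between the endpoints.
Interpolate at f = 0.20 with slerp weights a = sin((1−f)δ)/sin δ ≈ 1.144, b = sin(fδ)/sin δ ≈ 0.466.
p = a·p₁ + b·p₂ ≈ (-0.228, -0.717, 0.659); φ = arcsin(p_z) ≈ 41.24°, λ = atan2(p_y, p_x) ≈ -107.63°.

≈ (41°N, 108°W)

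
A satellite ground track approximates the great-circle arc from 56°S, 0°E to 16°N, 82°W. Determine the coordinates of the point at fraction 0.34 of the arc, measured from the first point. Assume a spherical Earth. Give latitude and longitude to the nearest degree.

≈ 37°S, 42°W

Convert each endpoint to a unit vector on the sphere (x = cos φ cos λ, y = cos φ sin λ, z = sin φ).
The central angle between the endpoints is δ = arccos(p₁·p₂) ≈ 1.725 rad (98.8°).
Interpolate at f = 0.34 with slerp weights a = sin((1−f)δ)/sin δ ≈ 0.919, b = sin(fδ)/sin δ ≈ 0.560.
p = a·p₁ + b·p₂ ≈ (0.589, -0.533, -0.607); φ = arcsin(p_z) ≈ -37.41°, λ = atan2(p_y, p_x) ≈ -42.16°.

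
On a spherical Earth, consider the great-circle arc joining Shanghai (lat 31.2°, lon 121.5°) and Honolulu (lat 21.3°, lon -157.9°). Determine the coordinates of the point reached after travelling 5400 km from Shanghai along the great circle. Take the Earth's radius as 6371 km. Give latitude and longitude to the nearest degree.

Write both endpoints as unit vectors p₁, p₂ with components (cos φ cos λ, cos φ sin λ, sin φ).
The central angle between the endpoints is δ = arccos(p₁·p₂) ≈ 1.247 rad (71.4°). The total great-circle distance is δ·R ≈ 1.247 × 6371 ≈ 7944 km, so the target fraction is f = 5400/7944 ≈ 0.680.
Interpolate at f ≈ 0.680 with slerp weights a = sin((1−f)δ)/sin δ ≈ 0.410, b = sin(fδ)/sin δ ≈ 0.791.
p = a·p₁ + b·p₂ ≈ (-0.866, 0.022, 0.500); φ = arcsin(p_z) ≈ 29.98°, λ = atan2(p_y, p_x) ≈ 178.55°.

≈ lat 30°, lon 179°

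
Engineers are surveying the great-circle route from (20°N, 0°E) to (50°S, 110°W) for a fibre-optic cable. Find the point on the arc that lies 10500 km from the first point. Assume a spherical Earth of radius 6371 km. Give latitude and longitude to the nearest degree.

Write both endpoints as unit vectors p₁, p₂ with components (cos φ cos λ, cos φ sin λ, sin φ).
The central angle between the endpoints is δ = arccos(p₁·p₂) ≈ 2.058 rad (117.9°). The total great-circle distance is δ·R ≈ 2.058 × 6371 ≈ 13115 km, so the target fraction is f = 10500/13115 ≈ 0.801.
Interpolate at f ≈ 0.801 with slerp weights a = sin((1−f)δ)/sin δ ≈ 0.452, b = sin(fδ)/sin δ ≈ 1.129.
p = a·p₁ + b·p₂ ≈ (0.176, -0.682, -0.710); φ = arcsin(p_z) ≈ -45.24°, λ = atan2(p_y, p_x) ≈ -75.50°.

≈ (45°S, 76°W)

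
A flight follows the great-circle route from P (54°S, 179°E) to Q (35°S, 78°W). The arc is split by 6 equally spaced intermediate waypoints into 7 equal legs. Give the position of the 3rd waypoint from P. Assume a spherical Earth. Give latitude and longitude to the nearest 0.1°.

Convert each endpoint to a unit vector on the sphere (x = cos φ cos λ, y = cos φ sin λ, z = sin φ).
The central angle between the endpoints is δ = arccos(p₁·p₂) ≈ 1.207 rad (69.2°).
Interpolate at f = 3/7 with slerp weights a = sin((1−f)δ)/sin δ ≈ 0.681, b = sin(fδ)/sin δ ≈ 0.529.
p = a·p₁ + b·p₂ ≈ (-0.310, -0.417, -0.854); φ = arcsin(p_z) ≈ -58.69°, λ = atan2(p_y, p_x) ≈ -126.63°.

≈ (58.7°S, 126.6°W)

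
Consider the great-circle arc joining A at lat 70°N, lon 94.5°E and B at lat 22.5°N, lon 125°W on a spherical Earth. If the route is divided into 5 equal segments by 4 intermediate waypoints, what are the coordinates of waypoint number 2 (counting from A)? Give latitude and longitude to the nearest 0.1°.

Convert each endpoint to a unit vector on the sphere (x = cos φ cos λ, y = cos φ sin λ, z = sin φ).
The central angle between the endpoints is δ = arccos(p₁·p₂) ≈ 1.455 rad (83.4°).
Interpolate at f = 2/5 with slerp weights a = sin((1−f)δ)/sin δ ≈ 0.771, b = sin(fδ)/sin δ ≈ 0.553.
p = a·p₁ + b·p₂ ≈ (-0.314, -0.156, 0.937); φ = arcsin(p_z) ≈ 69.49°, λ = atan2(p_y, p_x) ≈ -153.61°.

≈ lat 69.5°N, lon 153.6°W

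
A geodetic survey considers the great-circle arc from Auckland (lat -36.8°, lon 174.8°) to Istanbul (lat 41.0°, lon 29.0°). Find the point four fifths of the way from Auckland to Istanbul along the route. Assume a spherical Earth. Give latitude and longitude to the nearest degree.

From cos δ = sin φ₁ sin φ₂ + cos φ₁ cos φ₂ cos Δλ, the central angle is δ ≈ 2.674 rad (153.2°).
Interpolate at f = 4/5 with slerp weights a = sin((1−f)δ)/sin δ ≈ 1.132, b = sin(fδ)/sin δ ≈ 1.871.
p = a·p₁ + b·p₂ ≈ (0.332, 0.767, 0.549); φ = arcsin(p_z) ≈ 33.33°, λ = atan2(p_y, p_x) ≈ 66.56°.

≈ lat 33°, lon 67°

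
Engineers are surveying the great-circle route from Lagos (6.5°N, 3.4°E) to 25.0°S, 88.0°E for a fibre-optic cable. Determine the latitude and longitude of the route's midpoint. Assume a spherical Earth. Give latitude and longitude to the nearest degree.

≈ 12°S, 43°E

Convert each endpoint to a unit vector on the sphere (x = cos φ cos λ, y = cos φ sin λ, z = sin φ).
The central angle between the endpoints is δ = arccos(p₁·p₂) ≈ 1.534 rad (87.9°).
Interpolate at f = 1/2 with slerp weights a = sin((1−f)δ)/sin δ ≈ 0.694, b = sin(fδ)/sin δ ≈ 0.694.
p = a·p₁ + b·p₂ ≈ (0.711, 0.670, -0.215); φ = arcsin(p_z) ≈ -12.41°, λ = atan2(p_y, p_x) ≈ 43.31°.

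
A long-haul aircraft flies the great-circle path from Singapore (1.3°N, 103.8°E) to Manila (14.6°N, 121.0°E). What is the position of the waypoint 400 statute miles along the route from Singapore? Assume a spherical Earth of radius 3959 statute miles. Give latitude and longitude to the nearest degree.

≈ (5°N, 108°E)

Write both endpoints as unit vectors p₁, p₂ with components (cos φ cos λ, cos φ sin λ, sin φ).
The central angle between the endpoints is δ = arccos(p₁·p₂) ≈ 0.377 rad (21.6°). The total great-circle distance is δ·R ≈ 0.377 × 3959 ≈ 1491 mi, so the target fraction is f = 400/1491 ≈ 0.268.
Interpolate at f ≈ 0.268 with slerp weights a = sin((1−f)δ)/sin δ ≈ 0.740, b = sin(fδ)/sin δ ≈ 0.274.
p = a·p₁ + b·p₂ ≈ (-0.313, 0.946, 0.086); φ = arcsin(p_z) ≈ 4.93°, λ = atan2(p_y, p_x) ≈ 108.32°.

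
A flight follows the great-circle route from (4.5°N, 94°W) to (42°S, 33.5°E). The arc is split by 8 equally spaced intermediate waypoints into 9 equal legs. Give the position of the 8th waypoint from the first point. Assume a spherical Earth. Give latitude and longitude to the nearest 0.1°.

Write both endpoints as unit vectors p₁, p₂ with components (cos φ cos λ, cos φ sin λ, sin φ).
The central angle between the endpoints is δ = arccos(p₁·p₂) ≈ 2.098 rad (120.2°).
Interpolate at f = 8/9 with slerp weights a = sin((1−f)δ)/sin δ ≈ 0.267, b = sin(fδ)/sin δ ≈ 1.108.
p = a·p₁ + b·p₂ ≈ (0.668, 0.188, -0.720); φ = arcsin(p_z) ≈ -46.07°, λ = atan2(p_y, p_x) ≈ 15.75°.

≈ (46.1°S, 15.8°E)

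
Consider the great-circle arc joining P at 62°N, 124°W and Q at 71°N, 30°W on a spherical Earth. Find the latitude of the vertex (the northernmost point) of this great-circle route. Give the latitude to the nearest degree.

The great circle lies in the plane with unit normal n̂ = (p₁ × p₂)/|p₁ × p₂|.
Here n̂_z ≈ +0.269; the vertex latitude is φ_max = arccos|n̂_z| ≈ 74.4°.

≈ 74°N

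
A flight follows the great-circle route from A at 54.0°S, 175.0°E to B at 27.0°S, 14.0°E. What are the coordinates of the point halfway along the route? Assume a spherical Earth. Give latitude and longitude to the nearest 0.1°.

≈ 73.0°S, 43.7°E

Write both endpoints as unit vectors p₁, p₂ with components (cos φ cos λ, cos φ sin λ, sin φ).
The central angle between the endpoints is δ = arccos(p₁·p₂) ≈ 1.699 rad (97.3°).
Interpolate at f = 1/2 with slerp weights a = sin((1−f)δ)/sin δ ≈ 0.757, b = sin(fδ)/sin δ ≈ 0.757.
p = a·p₁ + b·p₂ ≈ (0.211, 0.202, -0.956); φ = arcsin(p_z) ≈ -73.01°, λ = atan2(p_y, p_x) ≈ 43.72°.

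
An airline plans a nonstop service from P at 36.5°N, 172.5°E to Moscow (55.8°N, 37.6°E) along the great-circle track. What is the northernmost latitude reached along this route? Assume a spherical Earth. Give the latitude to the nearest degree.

≈ 71°N

The great circle lies in the plane with unit normal n̂ = (p₁ × p₂)/|p₁ × p₂|.
Here n̂_z ≈ -0.325; the vertex latitude is φ_max = arccos|n̂_z| ≈ 71.0°.
Check via Clairaut: cos φ_max = |cos φ₁| · sin C = cos(36.5°)·sin(23.8°) ≈ 0.325, again giving ≈ 71.0°.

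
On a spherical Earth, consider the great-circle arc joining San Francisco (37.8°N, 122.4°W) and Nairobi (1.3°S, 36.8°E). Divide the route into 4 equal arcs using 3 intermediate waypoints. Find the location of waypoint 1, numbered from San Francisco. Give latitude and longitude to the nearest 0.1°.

Write both endpoints as unit vectors p₁, p₂ with components (cos φ cos λ, cos φ sin λ, sin φ).
The central angle between the endpoints is δ = arccos(p₁·p₂) ≈ 2.422 rad (138.8°).
Interpolate at f = 1/4 with slerp weights a = sin((1−f)δ)/sin δ ≈ 1.472, b = sin(fδ)/sin δ ≈ 0.864.
p = a·p₁ + b·p₂ ≈ (0.068, -0.465, 0.883); φ = arcsin(p_z) ≈ 61.98°, λ = atan2(p_y, p_x) ≈ -81.62°.

≈ 62.0°N, 81.6°W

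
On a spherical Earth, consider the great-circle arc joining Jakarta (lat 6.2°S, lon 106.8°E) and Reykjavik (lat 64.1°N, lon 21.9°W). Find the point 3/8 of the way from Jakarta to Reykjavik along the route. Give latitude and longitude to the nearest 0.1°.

Convert each endpoint to a unit vector on the sphere (x = cos φ cos λ, y = cos φ sin λ, z = sin φ).
The central angle between the endpoints is δ = arccos(p₁·p₂) ≈ 1.948 rad (111.6°).
Interpolate at f = 3/8 with slerp weights a = sin((1−f)δ)/sin δ ≈ 1.009, b = sin(fδ)/sin δ ≈ 0.718.
p = a·p₁ + b·p₂ ≈ (0.001, 0.844, 0.537); φ = arcsin(p_z) ≈ 32.47°, λ = atan2(p_y, p_x) ≈ 89.94°.

≈ lat 32.5°N, lon 89.9°E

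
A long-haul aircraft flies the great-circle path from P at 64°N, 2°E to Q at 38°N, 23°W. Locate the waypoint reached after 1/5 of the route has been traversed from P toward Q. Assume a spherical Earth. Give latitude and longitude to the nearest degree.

The haversine formula gives a central angle δ ≈ 0.523 rad (30.0°) between the endpoints.
Interpolate at f = 1/5 with slerp weights a = sin((1−f)δ)/sin δ ≈ 0.813, b = sin(fδ)/sin δ ≈ 0.209.
p = a·p₁ + b·p₂ ≈ (0.508, -0.052, 0.860); φ = arcsin(p_z) ≈ 59.29°, λ = atan2(p_y, p_x) ≈ -5.84°.

≈ 59°N, 6°W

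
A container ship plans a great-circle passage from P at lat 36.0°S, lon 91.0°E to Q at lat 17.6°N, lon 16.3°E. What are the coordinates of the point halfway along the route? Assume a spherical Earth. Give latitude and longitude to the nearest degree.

From cos δ = sin φ₁ sin φ₂ + cos φ₁ cos φ₂ cos Δλ, the central angle is δ ≈ 1.545 rad (88.5°).
Interpolate at f = 1/2 with slerp weights a = sin((1−f)δ)/sin δ ≈ 0.698, b = sin(fδ)/sin δ ≈ 0.698.
p = a·p₁ + b·p₂ ≈ (0.629, 0.752, -0.199); φ = arcsin(p_z) ≈ -11.49°, λ = atan2(p_y, p_x) ≈ 50.08°.

≈ lat 11°S, lon 50°E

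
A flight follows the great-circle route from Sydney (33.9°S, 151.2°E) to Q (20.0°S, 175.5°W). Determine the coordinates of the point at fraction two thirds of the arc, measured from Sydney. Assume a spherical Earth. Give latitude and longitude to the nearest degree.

Write both endpoints as unit vectors p₁, p₂ with components (cos φ cos λ, cos φ sin λ, sin φ).
The central angle between the endpoints is δ = arccos(p₁·p₂) ≈ 0.569 rad (32.6°).
Interpolate at f = 2/3 with slerp weights a = sin((1−f)δ)/sin δ ≈ 0.350, b = sin(fδ)/sin δ ≈ 0.687.
p = a·p₁ + b·p₂ ≈ (-0.898, 0.089, -0.430); φ = arcsin(p_z) ≈ -25.48°, λ = atan2(p_y, p_x) ≈ 174.33°.

≈ (25°S, 174°E)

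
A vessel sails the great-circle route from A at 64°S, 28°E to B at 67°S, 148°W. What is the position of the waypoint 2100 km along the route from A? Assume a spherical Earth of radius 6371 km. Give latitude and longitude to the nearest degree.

Write both endpoints as unit vectors p₁, p₂ with components (cos φ cos λ, cos φ sin λ, sin φ).
The central angle between the endpoints is δ = arccos(p₁·p₂) ≈ 0.855 rad (49.0°). The total great-circle distance is δ·R ≈ 0.855 × 6371 ≈ 5445 km, so the target fraction is f = 2100/5445 ≈ 0.386.
Interpolate at f ≈ 0.386 with slerp weights a = sin((1−f)δ)/sin δ ≈ 0.664, b = sin(fδ)/sin δ ≈ 0.429.
p = a·p₁ + b·p₂ ≈ (0.115, 0.048, -0.992); φ = arcsin(p_z) ≈ -82.84°, λ = atan2(p_y, p_x) ≈ 22.61°.

≈ 83°S, 23°E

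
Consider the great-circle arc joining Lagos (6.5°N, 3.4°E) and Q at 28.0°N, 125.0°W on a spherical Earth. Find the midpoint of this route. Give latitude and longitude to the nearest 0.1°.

Convert each endpoint to a unit vector on the sphere (x = cos φ cos λ, y = cos φ sin λ, z = sin φ).
The central angle between the endpoints is δ = arccos(p₁·p₂) ≈ 2.085 rad (119.5°).
Interpolate at f = 1/2 with slerp weights a = sin((1−f)δ)/sin δ ≈ 0.992, b = sin(fδ)/sin δ ≈ 0.992.
p = a·p₁ + b·p₂ ≈ (0.481, -0.659, 0.578); φ = arcsin(p_z) ≈ 35.31°, λ = atan2(p_y, p_x) ≈ -53.85°.

≈ 35.3°N, 53.8°W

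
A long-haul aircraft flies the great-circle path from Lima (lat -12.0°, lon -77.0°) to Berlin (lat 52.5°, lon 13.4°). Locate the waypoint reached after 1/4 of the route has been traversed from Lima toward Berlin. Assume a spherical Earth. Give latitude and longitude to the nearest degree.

≈ lat 8°, lon -62°

Convert each endpoint to a unit vector on the sphere (x = cos φ cos λ, y = cos φ sin λ, z = sin φ).
The central angle between the endpoints is δ = arccos(p₁·p₂) ≈ 1.741 rad (99.7°).
Interpolate at f = 1/4 with slerp weights a = sin((1−f)δ)/sin δ ≈ 0.979, b = sin(fδ)/sin δ ≈ 0.428.
p = a·p₁ + b·p₂ ≈ (0.469, -0.873, 0.136); φ = arcsin(p_z) ≈ 7.80°, λ = atan2(p_y, p_x) ≈ -61.76°.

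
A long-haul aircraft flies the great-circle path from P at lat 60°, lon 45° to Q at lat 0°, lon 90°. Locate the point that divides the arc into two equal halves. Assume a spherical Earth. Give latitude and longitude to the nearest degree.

≈ lat 32°, lon 75°

Write both endpoints as unit vectors p₁, p₂ with components (cos φ cos λ, cos φ sin λ, sin φ).
The central angle between the endpoints is δ = arccos(p₁·p₂) ≈ 1.209 rad (69.3°).
Interpolate at f = 1/2 with slerp weights a = sin((1−f)δ)/sin δ ≈ 0.608, b = sin(fδ)/sin δ ≈ 0.608.
p = a·p₁ + b·p₂ ≈ (0.215, 0.823, 0.526); φ = arcsin(p_z) ≈ 31.76°, λ = atan2(p_y, p_x) ≈ 75.36°.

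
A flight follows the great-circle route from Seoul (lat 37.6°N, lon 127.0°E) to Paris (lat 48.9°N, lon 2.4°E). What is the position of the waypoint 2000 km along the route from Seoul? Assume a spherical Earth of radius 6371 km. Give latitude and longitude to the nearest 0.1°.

Write both endpoints as unit vectors p₁, p₂ with components (cos φ cos λ, cos φ sin λ, sin φ).
The central angle between the endpoints is δ = arccos(p₁·p₂) ≈ 1.406 rad (80.6°). The total great-circle distance is δ·R ≈ 1.406 × 6371 ≈ 8958 km, so the target fraction is f = 2000/8958 ≈ 0.223.
Interpolate at f ≈ 0.223 with slerp weights a = sin((1−f)δ)/sin δ ≈ 0.900, b = sin(fδ)/sin δ ≈ 0.313.
p = a·p₁ + b·p₂ ≈ (-0.223, 0.578, 0.785); φ = arcsin(p_z) ≈ 51.71°, λ = atan2(p_y, p_x) ≈ 111.14°.

≈ lat 51.7°N, lon 111.1°E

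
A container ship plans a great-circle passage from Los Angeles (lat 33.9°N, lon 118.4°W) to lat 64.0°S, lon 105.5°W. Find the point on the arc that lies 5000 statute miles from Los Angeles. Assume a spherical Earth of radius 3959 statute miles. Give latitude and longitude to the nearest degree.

Write both endpoints as unit vectors p₁, p₂ with components (cos φ cos λ, cos φ sin λ, sin φ).
The central angle between the endpoints is δ = arccos(p₁·p₂) ≈ 1.718 rad (98.4°). The total great-circle distance is δ·R ≈ 1.718 × 3959 ≈ 6801 mi, so the target fraction is f = 5000/6801 ≈ 0.735.
Interpolate at f ≈ 0.735 with slerp weights a = sin((1−f)δ)/sin δ ≈ 0.444, b = sin(fδ)/sin δ ≈ 0.963.
p = a·p₁ + b·p₂ ≈ (-0.288, -0.731, -0.618); φ = arcsin(p_z) ≈ -38.18°, λ = atan2(p_y, p_x) ≈ -111.51°.

≈ lat 38°S, lon 112°W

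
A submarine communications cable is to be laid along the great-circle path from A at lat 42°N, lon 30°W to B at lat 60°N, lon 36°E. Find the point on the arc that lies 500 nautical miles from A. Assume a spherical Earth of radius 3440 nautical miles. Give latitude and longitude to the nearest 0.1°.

The haversine formula gives a central angle δ ≈ 0.752 rad (43.1°) between the endpoints. The total great-circle distance is δ·R ≈ 0.752 × 3440 ≈ 2585 nmi, so the target fraction is f = 500/2585 ≈ 0.193.
Interpolate at f ≈ 0.193 with slerp weights a = sin((1−f)δ)/sin δ ≈ 0.834, b = sin(fδ)/sin δ ≈ 0.212.
p = a·p₁ + b·p₂ ≈ (0.623, -0.248, 0.742); φ = arcsin(p_z) ≈ 47.91°, λ = atan2(p_y, p_x) ≈ -21.69°.

≈ lat 47.9°N, lon 21.7°W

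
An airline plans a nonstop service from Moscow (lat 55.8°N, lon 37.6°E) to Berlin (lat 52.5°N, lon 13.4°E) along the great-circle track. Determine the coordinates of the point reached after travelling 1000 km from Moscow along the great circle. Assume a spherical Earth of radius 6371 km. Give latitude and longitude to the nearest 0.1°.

≈ lat 54.3°N, lon 22.1°E

Convert each endpoint to a unit vector on the sphere (x = cos φ cos λ, y = cos φ sin λ, z = sin φ).
The central angle between the endpoints is δ = arccos(p₁·p₂) ≈ 0.253 rad (14.5°). The total great-circle distance is δ·R ≈ 0.253 × 6371 ≈ 1609 km, so the target fraction is f = 1000/1609 ≈ 0.621.
Interpolate at f ≈ 0.621 with slerp weights a = sin((1−f)δ)/sin δ ≈ 0.382, b = sin(fδ)/sin δ ≈ 0.626.
p = a·p₁ + b·p₂ ≈ (0.541, 0.219, 0.812); φ = arcsin(p_z) ≈ 54.31°, λ = atan2(p_y, p_x) ≈ 22.08°.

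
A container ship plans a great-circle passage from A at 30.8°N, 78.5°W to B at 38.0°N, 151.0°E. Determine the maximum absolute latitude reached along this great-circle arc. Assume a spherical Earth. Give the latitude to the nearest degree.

≈ 59°N

The great circle lies in the plane with unit normal n̂ = (p₁ × p₂)/|p₁ × p₂|.
Here n̂_z ≈ -0.519; the vertex latitude is φ_max = arccos|n̂_z| ≈ 58.8°.
Check via Clairaut: cos φ_max = |cos φ₁| · sin C = cos(30.8°)·sin(37.1°) ≈ 0.519, again giving ≈ 58.8°.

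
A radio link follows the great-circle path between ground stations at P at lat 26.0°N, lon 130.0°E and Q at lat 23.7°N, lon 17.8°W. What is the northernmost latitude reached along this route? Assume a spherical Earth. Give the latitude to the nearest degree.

The great circle lies in the plane with unit normal n̂ = (p₁ × p₂)/|p₁ × p₂|.
Here n̂_z ≈ -0.514; the vertex latitude is φ_max = arccos|n̂_z| ≈ 59.1°.

≈ 59°N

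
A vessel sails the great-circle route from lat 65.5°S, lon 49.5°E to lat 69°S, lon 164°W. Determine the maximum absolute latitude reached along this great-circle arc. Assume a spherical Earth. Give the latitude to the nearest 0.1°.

≈ 83.2°S

The great circle lies in the plane with unit normal n̂ = (p₁ × p₂)/|p₁ × p₂|.
Here n̂_z ≈ +0.119; the vertex latitude is φ_max = arccos|n̂_z| ≈ 83.2°.
Check via Clairaut: cos φ_max = |cos φ₁| · sin C = cos(65.5°)·sin(163.3°) ≈ 0.119, again giving ≈ 83.2°.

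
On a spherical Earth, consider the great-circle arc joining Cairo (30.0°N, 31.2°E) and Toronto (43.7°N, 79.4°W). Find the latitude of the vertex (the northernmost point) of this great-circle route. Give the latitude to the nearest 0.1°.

The great circle lies in the plane with unit normal n̂ = (p₁ × p₂)/|p₁ × p₂|.
Here n̂_z ≈ -0.591; the vertex latitude is φ_max = arccos|n̂_z| ≈ 53.8°.
Check via Clairaut: cos φ_max = |cos φ₁| · sin C = cos(30.0°)·sin(43.0°) ≈ 0.591, again giving ≈ 53.8°.

≈ 53.8°N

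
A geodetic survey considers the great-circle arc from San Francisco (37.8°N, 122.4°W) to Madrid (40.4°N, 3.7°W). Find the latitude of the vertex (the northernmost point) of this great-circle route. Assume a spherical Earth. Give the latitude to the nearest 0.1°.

≈ 57.9°N

The great circle lies in the plane with unit normal n̂ = (p₁ × p₂)/|p₁ × p₂|.
Here n̂_z ≈ +0.531; the vertex latitude is φ_max = arccos|n̂_z| ≈ 57.9°.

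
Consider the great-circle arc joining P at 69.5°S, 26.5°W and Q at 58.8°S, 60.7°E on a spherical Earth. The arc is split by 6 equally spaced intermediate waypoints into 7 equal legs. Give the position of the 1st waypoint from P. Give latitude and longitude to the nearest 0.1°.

The haversine formula gives a central angle δ ≈ 0.627 rad (35.9°) between the endpoints.
Interpolate at f = 1/7 with slerp weights a = sin((1−f)δ)/sin δ ≈ 0.873, b = sin(fδ)/sin δ ≈ 0.152.
p = a·p₁ + b·p₂ ≈ (0.312, -0.067, -0.948); φ = arcsin(p_z) ≈ -71.38°, λ = atan2(p_y, p_x) ≈ -12.20°.

≈ 71.4°S, 12.2°W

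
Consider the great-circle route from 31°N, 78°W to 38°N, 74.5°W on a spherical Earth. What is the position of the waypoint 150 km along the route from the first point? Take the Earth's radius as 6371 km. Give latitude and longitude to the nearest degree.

≈ 32°N, 77°W

From cos δ = sin φ₁ sin φ₂ + cos φ₁ cos φ₂ cos Δλ, the central angle is δ ≈ 0.132 rad (7.6°). The total great-circle distance is δ·R ≈ 0.132 × 6371 ≈ 842 km, so the target fraction is f = 150/842 ≈ 0.178.
Interpolate at f ≈ 0.178 with slerp weights a = sin((1−f)δ)/sin δ ≈ 0.823, b = sin(fδ)/sin δ ≈ 0.179.
p = a·p₁ + b·p₂ ≈ (0.184, -0.825, 0.534); φ = arcsin(p_z) ≈ 32.25°, λ = atan2(p_y, p_x) ≈ -77.42°.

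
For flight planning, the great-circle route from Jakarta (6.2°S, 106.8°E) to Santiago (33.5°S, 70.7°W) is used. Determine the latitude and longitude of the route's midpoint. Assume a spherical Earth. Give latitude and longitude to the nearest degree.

≈ 76°S, 94°E

From cos δ = sin φ₁ sin φ₂ + cos φ₁ cos φ₂ cos Δλ, the central angle is δ ≈ 2.447 rad (140.2°).
Interpolate at f = 1/2 with slerp weights a = sin((1−f)δ)/sin δ ≈ 1.470, b = sin(fδ)/sin δ ≈ 1.470.
p = a·p₁ + b·p₂ ≈ (-0.017, 0.242, -0.970); φ = arcsin(p_z) ≈ -75.95°, λ = atan2(p_y, p_x) ≈ 94.07°.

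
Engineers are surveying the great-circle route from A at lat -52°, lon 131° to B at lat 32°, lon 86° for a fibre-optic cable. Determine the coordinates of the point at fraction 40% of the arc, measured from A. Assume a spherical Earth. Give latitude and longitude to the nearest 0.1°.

Write both endpoints as unit vectors p₁, p₂ with components (cos φ cos λ, cos φ sin λ, sin φ).
The central angle between the endpoints is δ = arccos(p₁·p₂) ≈ 1.619 rad (92.8°).
Interpolate at f = 0.40 with slerp weights a = sin((1−f)δ)/sin δ ≈ 0.827, b = sin(fδ)/sin δ ≈ 0.604.
p = a·p₁ + b·p₂ ≈ (-0.298, 0.895, -0.331); φ = arcsin(p_z) ≈ -19.35°, λ = atan2(p_y, p_x) ≈ 108.42°.

≈ lat -19.4°, lon 108.4°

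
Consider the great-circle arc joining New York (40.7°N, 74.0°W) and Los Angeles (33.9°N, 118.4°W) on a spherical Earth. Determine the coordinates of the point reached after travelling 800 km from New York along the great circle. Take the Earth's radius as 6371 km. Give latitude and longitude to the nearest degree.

≈ 41°N, 83°W

From cos δ = sin φ₁ sin φ₂ + cos φ₁ cos φ₂ cos Δλ, the central angle is δ ≈ 0.621 rad (35.6°). The total great-circle distance is δ·R ≈ 0.621 × 6371 ≈ 3956 km, so the target fraction is f = 800/3956 ≈ 0.202.
Interpolate at f ≈ 0.202 with slerp weights a = sin((1−f)δ)/sin δ ≈ 0.817, b = sin(fδ)/sin δ ≈ 0.215.
p = a·p₁ + b·p₂ ≈ (0.086, -0.753, 0.653); φ = arcsin(p_z) ≈ 40.76°, λ = atan2(p_y, p_x) ≈ -83.50°.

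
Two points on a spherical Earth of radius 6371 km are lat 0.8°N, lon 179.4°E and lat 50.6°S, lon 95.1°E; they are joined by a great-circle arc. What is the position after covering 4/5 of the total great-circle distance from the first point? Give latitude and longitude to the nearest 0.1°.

≈ lat 46.1°S, lon 120.6°E

Write both endpoints as unit vectors p₁, p₂ with components (cos φ cos λ, cos φ sin λ, sin φ).
The central angle between the endpoints is δ = arccos(p₁·p₂) ≈ 1.519 rad (87.0°).
Interpolate at f = 4/5 with slerp weights a = sin((1−f)δ)/sin δ ≈ 0.299, b = sin(fδ)/sin δ ≈ 0.939.
p = a·p₁ + b·p₂ ≈ (-0.352, 0.597, -0.721); φ = arcsin(p_z) ≈ -46.15°, λ = atan2(p_y, p_x) ≈ 120.57°.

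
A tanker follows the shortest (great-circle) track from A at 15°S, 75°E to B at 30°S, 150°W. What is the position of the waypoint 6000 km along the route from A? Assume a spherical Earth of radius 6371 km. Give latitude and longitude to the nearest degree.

≈ 46°S, 128°E

Convert each endpoint to a unit vector on the sphere (x = cos φ cos λ, y = cos φ sin λ, z = sin φ).
The central angle between the endpoints is δ = arccos(p₁·p₂) ≈ 2.051 rad (117.5°). The total great-circle distance is δ·R ≈ 2.051 × 6371 ≈ 13068 km, so the target fraction is f = 6000/13068 ≈ 0.459.
Interpolate at f ≈ 0.459 with slerp weights a = sin((1−f)δ)/sin δ ≈ 1.010, b = sin(fδ)/sin δ ≈ 0.912.
p = a·p₁ + b·p₂ ≈ (-0.431, 0.547, -0.717); φ = arcsin(p_z) ≈ -45.83°, λ = atan2(p_y, p_x) ≈ 128.25°.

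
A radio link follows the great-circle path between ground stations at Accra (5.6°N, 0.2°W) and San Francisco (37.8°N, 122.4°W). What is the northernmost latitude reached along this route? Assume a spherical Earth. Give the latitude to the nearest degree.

The great circle lies in the plane with unit normal n̂ = (p₁ × p₂)/|p₁ × p₂|.
Here n̂_z ≈ -0.713; the vertex latitude is φ_max = arccos|n̂_z| ≈ 44.5°.
Check via Clairaut: cos φ_max = |cos φ₁| · sin C = cos(5.6°)·sin(45.8°) ≈ 0.713, again giving ≈ 44.5°.

≈ 45°N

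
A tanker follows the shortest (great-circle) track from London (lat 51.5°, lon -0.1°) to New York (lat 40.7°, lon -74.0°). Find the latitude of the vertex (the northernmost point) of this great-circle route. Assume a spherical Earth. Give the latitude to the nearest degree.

The great circle lies in the plane with unit normal n̂ = (p₁ × p₂)/|p₁ × p₂|.
Here n̂_z ≈ -0.591; the vertex latitude is φ_max = arccos|n̂_z| ≈ 53.8°.
Check via Clairaut: cos φ_max = |cos φ₁| · sin C = cos(51.5°)·sin(71.7°) ≈ 0.591, again giving ≈ 53.8°.

≈ 54°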